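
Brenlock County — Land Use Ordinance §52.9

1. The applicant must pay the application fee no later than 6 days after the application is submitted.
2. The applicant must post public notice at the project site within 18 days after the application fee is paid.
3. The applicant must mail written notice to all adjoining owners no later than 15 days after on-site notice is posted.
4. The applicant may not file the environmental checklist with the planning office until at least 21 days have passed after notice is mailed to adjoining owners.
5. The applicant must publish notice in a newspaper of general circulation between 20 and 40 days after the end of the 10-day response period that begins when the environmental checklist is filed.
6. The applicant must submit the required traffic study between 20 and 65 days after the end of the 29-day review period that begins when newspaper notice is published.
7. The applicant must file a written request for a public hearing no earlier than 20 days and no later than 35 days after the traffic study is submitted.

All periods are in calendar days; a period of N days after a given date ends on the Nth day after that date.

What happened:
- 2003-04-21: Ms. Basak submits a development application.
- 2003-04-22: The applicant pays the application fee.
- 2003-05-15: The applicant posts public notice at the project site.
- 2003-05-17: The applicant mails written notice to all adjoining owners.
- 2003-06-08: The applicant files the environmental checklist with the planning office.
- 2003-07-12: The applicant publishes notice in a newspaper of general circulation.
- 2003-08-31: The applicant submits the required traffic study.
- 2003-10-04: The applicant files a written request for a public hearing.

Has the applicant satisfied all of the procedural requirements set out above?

No

Step 1: 6 days after 2003-04-21 (when the application is submitted) is 2003-04-27; completed 2003-04-22, before the deadline.
Step 2: 18 days after 2003-04-22 (when the application fee is paid) is 2003-05-10; 2003-05-15 misses that deadline by 5 days.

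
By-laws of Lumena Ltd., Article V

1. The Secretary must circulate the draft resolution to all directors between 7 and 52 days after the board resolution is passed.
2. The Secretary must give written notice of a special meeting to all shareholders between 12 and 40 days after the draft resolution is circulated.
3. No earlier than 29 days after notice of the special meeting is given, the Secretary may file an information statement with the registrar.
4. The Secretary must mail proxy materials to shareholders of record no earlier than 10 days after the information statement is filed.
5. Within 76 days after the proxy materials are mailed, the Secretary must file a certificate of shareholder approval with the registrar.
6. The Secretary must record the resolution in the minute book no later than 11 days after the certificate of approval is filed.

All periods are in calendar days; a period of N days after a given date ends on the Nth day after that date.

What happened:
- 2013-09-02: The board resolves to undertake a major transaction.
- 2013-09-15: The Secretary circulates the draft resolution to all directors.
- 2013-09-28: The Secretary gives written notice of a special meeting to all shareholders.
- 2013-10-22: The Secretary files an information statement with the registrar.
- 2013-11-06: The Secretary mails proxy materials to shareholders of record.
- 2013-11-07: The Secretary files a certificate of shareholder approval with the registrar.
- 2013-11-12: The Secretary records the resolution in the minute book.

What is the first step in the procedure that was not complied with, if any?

(1) the permitted window runs from 2013-09-02 + 7 = 2013-09-09 to 2013-09-02 + 52 = 2013-10-24; done 2013-09-15 — within the window.
(2) the permitted window runs from 2013-09-15 + 12 = 2013-09-27 to 2013-09-15 + 40 = 2013-10-25; done 2013-09-28, which is between those dates.
(3) permitted from 2013-09-28 + 29 days = 2013-10-27 onward; acted on 2013-10-22, 5 days prematurely.
Later steps need not be reached.

Step 3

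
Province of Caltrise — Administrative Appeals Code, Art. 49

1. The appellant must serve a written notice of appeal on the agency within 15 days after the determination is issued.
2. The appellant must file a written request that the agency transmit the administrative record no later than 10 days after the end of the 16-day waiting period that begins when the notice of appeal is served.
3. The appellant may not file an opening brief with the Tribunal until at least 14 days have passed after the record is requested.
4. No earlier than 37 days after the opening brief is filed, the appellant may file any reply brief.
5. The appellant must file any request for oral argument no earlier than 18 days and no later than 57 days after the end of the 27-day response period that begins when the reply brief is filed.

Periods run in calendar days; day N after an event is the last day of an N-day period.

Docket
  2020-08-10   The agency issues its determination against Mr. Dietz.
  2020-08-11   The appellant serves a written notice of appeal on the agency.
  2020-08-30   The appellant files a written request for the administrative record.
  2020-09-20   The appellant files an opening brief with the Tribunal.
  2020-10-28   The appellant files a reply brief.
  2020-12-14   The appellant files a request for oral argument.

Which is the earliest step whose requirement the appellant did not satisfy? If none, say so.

None — every step was satisfied

Step 1: 15 days after 2020-08-10 (when the determination is issued) is 2020-08-25; 2020-08-11 is within that limit.
Step 2: 10 days after 2020-08-27 (end of the 16-day waiting period, which began when the notice of appeal is served on 2020-08-11) is 2020-09-06; 2020-08-30 is within that limit.
Step 3: the earliest permitted date is 14 days after 2020-08-30 (when the record is requested), i.e. 2020-09-13; done 2020-09-20 — permitted.
Step 4: the earliest permitted date is 37 days after 2020-09-20 (when the opening brief is filed), i.e. 2020-10-27; done 2020-10-28, after the minimum wait.
Step 5: the window is 18–57 days after 2020-11-24 (end of the 27-day response period, which began when the reply brief is filed on 2020-10-28), so 2020-12-12 through 2021-01-20; done 2020-12-14, which is between those dates.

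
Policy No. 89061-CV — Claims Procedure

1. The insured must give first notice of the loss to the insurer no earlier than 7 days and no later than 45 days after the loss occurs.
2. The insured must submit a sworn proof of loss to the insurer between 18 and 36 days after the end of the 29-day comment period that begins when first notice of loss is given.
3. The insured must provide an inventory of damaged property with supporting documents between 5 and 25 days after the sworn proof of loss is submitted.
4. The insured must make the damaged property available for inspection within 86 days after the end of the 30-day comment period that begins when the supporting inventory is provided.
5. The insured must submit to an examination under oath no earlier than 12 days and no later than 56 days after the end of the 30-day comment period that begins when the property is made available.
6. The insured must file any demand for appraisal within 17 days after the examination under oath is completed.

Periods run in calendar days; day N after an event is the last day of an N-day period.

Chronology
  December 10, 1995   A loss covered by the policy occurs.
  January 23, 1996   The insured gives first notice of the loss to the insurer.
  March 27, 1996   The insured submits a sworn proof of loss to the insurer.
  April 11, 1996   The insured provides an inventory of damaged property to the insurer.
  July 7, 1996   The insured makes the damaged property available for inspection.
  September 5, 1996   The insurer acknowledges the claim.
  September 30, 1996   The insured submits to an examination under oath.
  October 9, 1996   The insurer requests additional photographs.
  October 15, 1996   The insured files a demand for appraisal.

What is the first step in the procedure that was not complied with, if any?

Step 1 — 7 and 45 days from December 10, 1995 (when the loss occurs) are December 17, 1995 and January 24, 1996 respectively; January 23, 1996 falls inside that range.
Step 2 — 18 and 36 days from February 21, 1996 (end of the 29-day comment period, which began when first notice of loss is given on January 23, 1996) are March 10, 1996 and March 28, 1996 respectively; done March 27, 1996, which is between those dates.
Step 3 — 5 and 25 days from March 27, 1996 (when the sworn proof of loss is submitted) are April 1, 1996 and April 21, 1996 respectively; done April 11, 1996 — within the window.
Step 4 — counting 86 days from May 11, 1996 (end of the 30-day comment period, which began when the supporting inventory is provided on April 11, 1996) gives a deadline of August 5, 1996; completed July 7, 1996, before the deadline.
Step 5 — 12 and 56 days from August 6, 1996 (end of the 30-day comment period, which began when the property is made available on July 7, 1996) are August 18, 1996 and October 1, 1996 respectively; September 30, 1996 falls inside that range.
Step 6 — counting 17 days from September 30, 1996 (when the examination under oath is completed) gives a deadline of October 17, 1996; done October 15, 1996 — timely.

None — every step was satisfied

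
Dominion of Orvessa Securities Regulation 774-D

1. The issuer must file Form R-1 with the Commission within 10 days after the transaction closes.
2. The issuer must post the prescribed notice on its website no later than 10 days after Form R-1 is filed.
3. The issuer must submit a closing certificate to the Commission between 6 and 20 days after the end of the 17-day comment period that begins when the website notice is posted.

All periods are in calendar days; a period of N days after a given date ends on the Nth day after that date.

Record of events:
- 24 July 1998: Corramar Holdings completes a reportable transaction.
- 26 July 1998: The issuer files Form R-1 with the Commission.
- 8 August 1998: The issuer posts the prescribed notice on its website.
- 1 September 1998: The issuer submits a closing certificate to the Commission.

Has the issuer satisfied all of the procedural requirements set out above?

No

Step 1 — counting 10 days from 24 July 1998 (when the transaction closes) gives a deadline of 3 August 1998; 26 July 1998 is within that limit.
Step 2 — counting 10 days from 26 July 1998 (when Form R-1 is filed) gives a deadline of 5 August 1998; 8 August 1998 misses that deadline by 3 days.
No need to go further; step 2 was not satisfied.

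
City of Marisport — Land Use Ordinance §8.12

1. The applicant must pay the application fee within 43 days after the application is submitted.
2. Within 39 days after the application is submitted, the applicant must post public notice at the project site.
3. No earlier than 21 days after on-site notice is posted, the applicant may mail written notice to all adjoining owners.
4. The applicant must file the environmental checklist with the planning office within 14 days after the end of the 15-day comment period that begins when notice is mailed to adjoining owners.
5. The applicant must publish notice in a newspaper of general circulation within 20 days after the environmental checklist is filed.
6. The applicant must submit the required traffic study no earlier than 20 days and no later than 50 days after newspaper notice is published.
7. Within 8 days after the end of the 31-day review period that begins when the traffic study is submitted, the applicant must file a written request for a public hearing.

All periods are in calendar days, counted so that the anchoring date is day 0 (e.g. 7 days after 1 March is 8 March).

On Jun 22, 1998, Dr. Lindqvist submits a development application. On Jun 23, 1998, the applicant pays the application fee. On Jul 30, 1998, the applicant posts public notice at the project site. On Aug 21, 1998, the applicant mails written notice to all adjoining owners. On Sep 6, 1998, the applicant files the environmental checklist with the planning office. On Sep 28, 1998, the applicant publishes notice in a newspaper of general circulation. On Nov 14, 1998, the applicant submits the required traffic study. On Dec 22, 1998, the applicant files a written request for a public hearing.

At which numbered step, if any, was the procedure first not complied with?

(1) due by Jun 22, 1998 + 43 days = Aug 4, 1998; Jun 23, 1998 is within that limit.
(2) due by Jun 22, 1998 + 39 days = Jul 31, 1998; completed Jul 30, 1998, before the deadline.
(3) permitted from Jul 30, 1998 + 21 days = Aug 20, 1998 onward; Aug 21, 1998 is on or after that date.
(4) due by Sep 5, 1998 + 14 days = Sep 19, 1998; completed Sep 6, 1998, before the deadline.
(5) due by Sep 6, 1998 + 20 days = Sep 26, 1998; Sep 28, 1998 misses that deadline by 2 days.

Step 5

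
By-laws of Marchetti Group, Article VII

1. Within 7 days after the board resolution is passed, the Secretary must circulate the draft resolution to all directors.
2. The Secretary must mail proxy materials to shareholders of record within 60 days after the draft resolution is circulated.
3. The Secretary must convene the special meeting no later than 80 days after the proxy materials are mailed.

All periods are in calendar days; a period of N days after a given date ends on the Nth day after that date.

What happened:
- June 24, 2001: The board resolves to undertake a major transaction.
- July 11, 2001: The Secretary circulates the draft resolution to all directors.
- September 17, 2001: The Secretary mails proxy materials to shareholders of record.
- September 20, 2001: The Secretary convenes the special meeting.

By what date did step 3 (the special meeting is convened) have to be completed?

December 6, 2001

Step 3 runs from September 17, 2001, when the proxy materials are mailed. 80 days after September 17, 2001 is December 6, 2001.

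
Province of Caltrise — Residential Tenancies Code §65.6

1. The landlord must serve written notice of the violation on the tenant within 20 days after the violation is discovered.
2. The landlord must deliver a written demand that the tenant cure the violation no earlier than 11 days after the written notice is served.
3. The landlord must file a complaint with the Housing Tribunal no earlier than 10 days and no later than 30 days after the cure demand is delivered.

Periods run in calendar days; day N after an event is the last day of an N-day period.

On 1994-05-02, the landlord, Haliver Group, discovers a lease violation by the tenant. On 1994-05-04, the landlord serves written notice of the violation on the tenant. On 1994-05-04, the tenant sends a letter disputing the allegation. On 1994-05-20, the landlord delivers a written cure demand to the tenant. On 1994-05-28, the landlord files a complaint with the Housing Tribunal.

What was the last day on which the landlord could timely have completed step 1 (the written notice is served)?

1994-05-22

Step 1 runs from 1994-05-02, when the violation is discovered. 20 days after 1994-05-02 is 1994-05-22.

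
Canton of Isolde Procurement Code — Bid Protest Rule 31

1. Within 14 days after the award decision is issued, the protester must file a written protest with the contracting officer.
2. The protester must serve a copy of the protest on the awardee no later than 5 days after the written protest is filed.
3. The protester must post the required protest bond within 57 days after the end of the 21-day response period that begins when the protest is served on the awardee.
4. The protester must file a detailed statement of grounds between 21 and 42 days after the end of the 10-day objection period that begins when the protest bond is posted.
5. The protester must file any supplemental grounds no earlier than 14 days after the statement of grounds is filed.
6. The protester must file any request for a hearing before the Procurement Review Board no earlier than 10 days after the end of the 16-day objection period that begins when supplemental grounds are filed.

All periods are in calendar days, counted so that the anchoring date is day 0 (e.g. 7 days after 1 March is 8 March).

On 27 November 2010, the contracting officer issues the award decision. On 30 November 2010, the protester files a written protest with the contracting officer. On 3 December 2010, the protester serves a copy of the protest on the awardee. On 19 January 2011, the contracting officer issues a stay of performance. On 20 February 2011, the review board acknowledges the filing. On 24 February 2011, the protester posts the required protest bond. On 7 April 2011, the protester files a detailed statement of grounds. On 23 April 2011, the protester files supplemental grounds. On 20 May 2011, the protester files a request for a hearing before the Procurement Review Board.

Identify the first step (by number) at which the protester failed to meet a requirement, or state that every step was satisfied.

(1) due by 27 November 2010 + 14 days = 11 December 2010; 30 November 2010 is within that limit.
(2) due by 30 November 2010 + 5 days = 5 December 2010; done 3 December 2010 — timely.
(3) due by 24 December 2010 + 57 days = 19 February 2011; 24 February 2011 misses that deadline by 5 days.
No need to go further; step 3 was not satisfied.

Step 3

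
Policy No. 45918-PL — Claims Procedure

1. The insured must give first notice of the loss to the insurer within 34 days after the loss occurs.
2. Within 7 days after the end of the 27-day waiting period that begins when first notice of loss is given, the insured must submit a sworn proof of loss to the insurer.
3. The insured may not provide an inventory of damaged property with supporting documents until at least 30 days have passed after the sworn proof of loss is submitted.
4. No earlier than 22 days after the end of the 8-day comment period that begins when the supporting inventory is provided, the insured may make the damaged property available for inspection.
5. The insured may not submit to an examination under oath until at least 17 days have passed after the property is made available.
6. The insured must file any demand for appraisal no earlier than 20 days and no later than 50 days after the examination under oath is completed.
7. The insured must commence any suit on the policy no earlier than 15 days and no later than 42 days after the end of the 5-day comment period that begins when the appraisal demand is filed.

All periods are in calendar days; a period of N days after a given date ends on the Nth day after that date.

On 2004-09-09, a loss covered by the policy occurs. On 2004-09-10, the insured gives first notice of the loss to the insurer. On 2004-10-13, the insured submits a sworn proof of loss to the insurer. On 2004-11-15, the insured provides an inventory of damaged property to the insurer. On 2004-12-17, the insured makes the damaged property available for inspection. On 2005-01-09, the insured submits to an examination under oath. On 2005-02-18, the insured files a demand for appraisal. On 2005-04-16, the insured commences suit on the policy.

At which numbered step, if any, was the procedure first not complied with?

(1) due by 2004-09-09 + 34 days = 2004-10-13; completed 2004-09-10, before the deadline.
(2) due by 2004-10-07 + 7 days = 2004-10-14; done 2004-10-13 — timely.
(3) permitted from 2004-10-13 + 30 days = 2004-11-12 onward; done 2004-11-15 — permitted.
(4) permitted from 2004-11-23 + 22 days = 2004-12-15 onward; 2004-12-17 is on or after that date.
(5) permitted from 2004-12-17 + 17 days = 2005-01-03 onward; done 2005-01-09 — permitted.
(6) the permitted window runs from 2005-01-09 + 20 = 2005-01-29 to 2005-01-09 + 50 = 2005-02-28; done 2005-02-18, which is between those dates.
(7) the permitted window runs from 2005-02-23 + 15 = 2005-03-10 to 2005-02-23 + 42 = 2005-04-06; 2005-04-16 is 10 days past the end of the window.

Step 7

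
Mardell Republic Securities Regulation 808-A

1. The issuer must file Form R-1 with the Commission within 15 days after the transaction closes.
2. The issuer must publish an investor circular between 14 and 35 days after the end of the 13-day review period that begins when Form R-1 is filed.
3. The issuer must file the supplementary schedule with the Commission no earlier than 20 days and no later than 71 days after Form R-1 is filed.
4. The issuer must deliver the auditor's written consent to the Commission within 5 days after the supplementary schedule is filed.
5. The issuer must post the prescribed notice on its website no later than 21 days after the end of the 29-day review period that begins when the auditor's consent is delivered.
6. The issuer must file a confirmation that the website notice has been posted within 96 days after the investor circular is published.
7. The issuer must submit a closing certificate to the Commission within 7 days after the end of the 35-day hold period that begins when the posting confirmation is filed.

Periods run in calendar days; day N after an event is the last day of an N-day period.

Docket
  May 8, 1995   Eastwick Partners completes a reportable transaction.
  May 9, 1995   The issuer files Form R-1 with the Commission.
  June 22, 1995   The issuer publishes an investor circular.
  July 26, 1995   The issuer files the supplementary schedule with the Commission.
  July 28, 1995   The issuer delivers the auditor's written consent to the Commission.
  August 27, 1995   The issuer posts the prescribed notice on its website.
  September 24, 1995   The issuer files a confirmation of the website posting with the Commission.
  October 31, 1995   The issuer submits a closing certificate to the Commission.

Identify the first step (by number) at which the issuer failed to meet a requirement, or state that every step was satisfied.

Step 3

Step 1 — counting 15 days from May 8, 1995 (when the transaction closes) gives a deadline of May 23, 1995; done May 9, 1995 — timely.
Step 2 — 14 and 35 days from May 22, 1995 (end of the 13-day review period, which began when Form R-1 is filed on May 9, 1995) are June 5, 1995 and June 26, 1995 respectively; done June 22, 1995 — within the window.
Step 3 — 20 and 71 days from May 9, 1995 (when Form R-1 is filed) are May 29, 1995 and July 19, 1995 respectively; done July 26, 1995 — 7 days after the window closed.
The procedure was therefore not followed at step 3.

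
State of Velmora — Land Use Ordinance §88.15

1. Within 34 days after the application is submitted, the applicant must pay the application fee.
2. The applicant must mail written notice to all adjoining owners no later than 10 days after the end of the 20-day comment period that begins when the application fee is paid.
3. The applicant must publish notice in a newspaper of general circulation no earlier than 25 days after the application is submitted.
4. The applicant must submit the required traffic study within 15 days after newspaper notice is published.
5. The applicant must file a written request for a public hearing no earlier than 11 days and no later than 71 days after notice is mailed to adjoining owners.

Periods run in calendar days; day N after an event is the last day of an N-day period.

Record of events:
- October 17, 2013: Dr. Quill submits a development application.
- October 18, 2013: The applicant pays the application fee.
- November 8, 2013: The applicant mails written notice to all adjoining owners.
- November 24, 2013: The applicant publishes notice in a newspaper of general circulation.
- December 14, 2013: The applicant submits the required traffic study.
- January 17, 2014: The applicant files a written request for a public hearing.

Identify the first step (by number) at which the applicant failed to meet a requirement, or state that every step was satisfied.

(1) due by October 17, 2013 + 34 days = November 20, 2013; done October 18, 2013 — timely.
(2) due by November 7, 2013 + 10 days = November 17, 2013; November 8, 2013 is within that limit.
(3) permitted from October 17, 2013 + 25 days = November 11, 2013 onward; November 24, 2013 is on or after that date.
(4) due by November 24, 2013 + 15 days = December 9, 2013; December 14, 2013 misses that deadline by 5 days.
The analysis stops there.

Step 4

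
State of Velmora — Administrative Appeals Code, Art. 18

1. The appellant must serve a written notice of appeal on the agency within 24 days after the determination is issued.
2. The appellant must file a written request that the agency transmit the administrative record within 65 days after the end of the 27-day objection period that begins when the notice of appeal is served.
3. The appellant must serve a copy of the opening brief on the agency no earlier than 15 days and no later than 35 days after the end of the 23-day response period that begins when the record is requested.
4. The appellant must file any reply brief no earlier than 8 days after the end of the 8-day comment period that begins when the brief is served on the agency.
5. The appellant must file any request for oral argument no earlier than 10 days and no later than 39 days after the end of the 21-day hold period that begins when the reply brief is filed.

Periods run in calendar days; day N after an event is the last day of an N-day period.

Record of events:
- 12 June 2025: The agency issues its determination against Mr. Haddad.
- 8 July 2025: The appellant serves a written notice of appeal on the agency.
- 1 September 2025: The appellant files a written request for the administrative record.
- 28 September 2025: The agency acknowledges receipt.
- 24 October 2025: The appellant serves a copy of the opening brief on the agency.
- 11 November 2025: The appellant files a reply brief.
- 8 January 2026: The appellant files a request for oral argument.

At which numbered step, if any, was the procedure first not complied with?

Step 1

Step 1 — counting 24 days from 12 June 2025 (when the determination is issued) gives a deadline of 6 July 2025; not done until 8 July 2025, 2 days after the deadline.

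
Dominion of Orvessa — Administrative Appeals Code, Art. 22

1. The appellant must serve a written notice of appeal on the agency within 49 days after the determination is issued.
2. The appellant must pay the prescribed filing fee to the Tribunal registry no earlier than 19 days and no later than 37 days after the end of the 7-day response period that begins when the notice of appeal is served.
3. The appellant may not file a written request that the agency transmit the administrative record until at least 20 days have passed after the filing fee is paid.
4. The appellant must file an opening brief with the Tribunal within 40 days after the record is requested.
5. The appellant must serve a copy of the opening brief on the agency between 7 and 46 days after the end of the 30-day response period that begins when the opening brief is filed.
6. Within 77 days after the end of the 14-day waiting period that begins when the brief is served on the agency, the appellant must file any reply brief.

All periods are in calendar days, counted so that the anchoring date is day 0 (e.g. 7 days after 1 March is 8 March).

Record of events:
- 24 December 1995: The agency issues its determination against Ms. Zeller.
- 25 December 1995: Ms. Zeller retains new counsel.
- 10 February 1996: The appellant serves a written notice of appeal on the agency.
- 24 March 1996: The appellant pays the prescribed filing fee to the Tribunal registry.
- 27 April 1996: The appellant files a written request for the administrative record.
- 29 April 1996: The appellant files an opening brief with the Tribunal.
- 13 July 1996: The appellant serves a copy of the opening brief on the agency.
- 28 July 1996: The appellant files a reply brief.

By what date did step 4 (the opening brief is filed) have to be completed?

6 June 1996

Step 4 runs from 27 April 1996, when the record is requested. 40 days after 27 April 1996 is 6 June 1996.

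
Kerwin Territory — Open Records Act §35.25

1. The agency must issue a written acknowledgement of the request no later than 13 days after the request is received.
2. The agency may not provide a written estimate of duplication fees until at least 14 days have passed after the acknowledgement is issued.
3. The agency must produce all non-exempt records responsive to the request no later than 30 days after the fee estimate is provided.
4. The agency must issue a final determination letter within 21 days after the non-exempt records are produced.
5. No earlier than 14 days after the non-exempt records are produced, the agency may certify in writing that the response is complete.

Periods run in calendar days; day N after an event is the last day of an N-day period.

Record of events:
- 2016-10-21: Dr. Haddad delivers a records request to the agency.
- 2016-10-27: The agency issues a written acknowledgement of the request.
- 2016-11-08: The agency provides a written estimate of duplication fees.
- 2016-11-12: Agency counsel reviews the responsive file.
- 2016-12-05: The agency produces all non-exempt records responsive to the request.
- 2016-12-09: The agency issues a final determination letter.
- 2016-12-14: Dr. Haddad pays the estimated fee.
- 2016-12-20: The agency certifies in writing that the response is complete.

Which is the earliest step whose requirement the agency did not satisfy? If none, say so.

Step 1: 13 days after 2016-10-21 (when the request is received) is 2016-11-03; done 2016-10-27 — timely.
Step 2: the earliest permitted date is 14 days after 2016-10-27 (when the acknowledgement is issued), i.e. 2016-11-10; acted on 2016-11-08, 2 days prematurely.

Step 2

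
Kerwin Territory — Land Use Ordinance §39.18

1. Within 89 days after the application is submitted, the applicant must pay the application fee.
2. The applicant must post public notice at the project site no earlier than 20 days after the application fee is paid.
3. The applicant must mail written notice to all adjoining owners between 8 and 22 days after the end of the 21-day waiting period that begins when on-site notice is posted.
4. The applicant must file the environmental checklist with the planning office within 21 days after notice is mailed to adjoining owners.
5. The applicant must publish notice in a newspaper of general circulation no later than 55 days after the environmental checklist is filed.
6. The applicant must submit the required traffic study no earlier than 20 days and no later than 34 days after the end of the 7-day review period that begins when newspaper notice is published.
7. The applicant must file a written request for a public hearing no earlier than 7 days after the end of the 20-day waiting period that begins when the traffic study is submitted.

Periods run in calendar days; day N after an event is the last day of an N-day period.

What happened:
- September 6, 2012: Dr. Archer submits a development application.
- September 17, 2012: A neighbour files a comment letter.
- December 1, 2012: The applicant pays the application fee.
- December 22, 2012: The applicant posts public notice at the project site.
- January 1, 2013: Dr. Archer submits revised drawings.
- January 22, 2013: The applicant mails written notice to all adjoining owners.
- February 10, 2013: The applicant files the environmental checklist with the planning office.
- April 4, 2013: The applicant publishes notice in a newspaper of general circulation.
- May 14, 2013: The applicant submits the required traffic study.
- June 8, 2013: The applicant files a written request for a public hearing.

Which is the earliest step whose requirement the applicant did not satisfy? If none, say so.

Step 1: 89 days after September 6, 2012 (when the application is submitted) is December 4, 2012; completed December 1, 2012, before the deadline.
Step 2: the earliest permitted date is 20 days after December 1, 2012 (when the application fee is paid), i.e. December 21, 2012; December 22, 2012 is on or after that date.
Step 3: the window is 8–22 days after January 12, 2013 (end of the 21-day waiting period, which began when on-site notice is posted on December 22, 2012), so January 20, 2013 through February 3, 2013; January 22, 2013 falls inside that range.
Step 4: 21 days after January 22, 2013 (when notice is mailed to adjoining owners) is February 12, 2013; February 10, 2013 is within that limit.
Step 5: 55 days after February 10, 2013 (when the environmental checklist is filed) is April 6, 2013; April 4, 2013 is within that limit.
Step 6: the window is 20–34 days after April 11, 2013 (end of the 7-day review period, which began when newspaper notice is published on April 4, 2013), so May 1, 2013 through May 15, 2013; May 14, 2013 falls inside that range.
Step 7: the earliest permitted date is 7 days after June 3, 2013 (end of the 20-day waiting period, which began when the traffic study is submitted on May 14, 2013), i.e. June 10, 2013; done June 8, 2013 — 2 days too early.
Later steps need not be reached.

Step 7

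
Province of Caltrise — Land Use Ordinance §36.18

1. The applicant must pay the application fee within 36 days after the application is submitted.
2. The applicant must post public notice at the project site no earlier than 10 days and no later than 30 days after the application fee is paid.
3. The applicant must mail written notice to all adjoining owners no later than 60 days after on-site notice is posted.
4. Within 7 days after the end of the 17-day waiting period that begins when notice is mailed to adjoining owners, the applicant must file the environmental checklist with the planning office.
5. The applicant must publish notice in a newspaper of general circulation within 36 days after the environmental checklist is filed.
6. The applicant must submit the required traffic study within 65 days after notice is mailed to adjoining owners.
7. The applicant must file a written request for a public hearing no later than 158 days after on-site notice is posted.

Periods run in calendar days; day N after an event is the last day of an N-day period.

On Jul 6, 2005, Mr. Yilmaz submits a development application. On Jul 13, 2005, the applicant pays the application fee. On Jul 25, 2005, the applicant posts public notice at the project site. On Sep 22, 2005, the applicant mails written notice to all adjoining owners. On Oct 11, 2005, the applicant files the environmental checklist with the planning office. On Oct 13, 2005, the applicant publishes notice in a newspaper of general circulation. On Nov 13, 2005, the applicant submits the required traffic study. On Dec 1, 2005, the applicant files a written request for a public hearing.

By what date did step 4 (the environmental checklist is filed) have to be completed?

Oct 16, 2005

Notice is mailed to adjoining owners on Sep 22, 2005; the 17-day waiting period therefore ends Oct 9, 2005, and step 4 runs from that date. 7 days after Oct 9, 2005 is Oct 16, 2005.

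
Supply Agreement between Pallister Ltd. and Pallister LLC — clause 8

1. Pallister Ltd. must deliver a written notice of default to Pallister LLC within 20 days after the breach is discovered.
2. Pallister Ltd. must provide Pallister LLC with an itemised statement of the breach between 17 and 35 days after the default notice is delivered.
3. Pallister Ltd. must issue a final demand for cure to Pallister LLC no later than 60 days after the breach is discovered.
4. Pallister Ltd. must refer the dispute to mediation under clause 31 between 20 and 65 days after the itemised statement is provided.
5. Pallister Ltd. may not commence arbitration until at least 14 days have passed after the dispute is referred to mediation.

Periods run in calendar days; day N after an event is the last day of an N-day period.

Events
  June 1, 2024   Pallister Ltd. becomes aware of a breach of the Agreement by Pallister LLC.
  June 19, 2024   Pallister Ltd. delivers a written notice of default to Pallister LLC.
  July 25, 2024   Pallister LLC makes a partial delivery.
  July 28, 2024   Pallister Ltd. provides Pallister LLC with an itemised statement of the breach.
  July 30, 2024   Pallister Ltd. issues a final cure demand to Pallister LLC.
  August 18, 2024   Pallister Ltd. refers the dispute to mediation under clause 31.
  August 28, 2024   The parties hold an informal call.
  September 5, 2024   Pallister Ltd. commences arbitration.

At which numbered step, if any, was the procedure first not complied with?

(1) due by June 1, 2024 + 20 days = June 21, 2024; done June 19, 2024 — timely.
(2) the permitted window runs from June 19, 2024 + 17 = July 6, 2024 to June 19, 2024 + 35 = July 24, 2024; July 28, 2024 is 4 days past the end of the window.

Step 2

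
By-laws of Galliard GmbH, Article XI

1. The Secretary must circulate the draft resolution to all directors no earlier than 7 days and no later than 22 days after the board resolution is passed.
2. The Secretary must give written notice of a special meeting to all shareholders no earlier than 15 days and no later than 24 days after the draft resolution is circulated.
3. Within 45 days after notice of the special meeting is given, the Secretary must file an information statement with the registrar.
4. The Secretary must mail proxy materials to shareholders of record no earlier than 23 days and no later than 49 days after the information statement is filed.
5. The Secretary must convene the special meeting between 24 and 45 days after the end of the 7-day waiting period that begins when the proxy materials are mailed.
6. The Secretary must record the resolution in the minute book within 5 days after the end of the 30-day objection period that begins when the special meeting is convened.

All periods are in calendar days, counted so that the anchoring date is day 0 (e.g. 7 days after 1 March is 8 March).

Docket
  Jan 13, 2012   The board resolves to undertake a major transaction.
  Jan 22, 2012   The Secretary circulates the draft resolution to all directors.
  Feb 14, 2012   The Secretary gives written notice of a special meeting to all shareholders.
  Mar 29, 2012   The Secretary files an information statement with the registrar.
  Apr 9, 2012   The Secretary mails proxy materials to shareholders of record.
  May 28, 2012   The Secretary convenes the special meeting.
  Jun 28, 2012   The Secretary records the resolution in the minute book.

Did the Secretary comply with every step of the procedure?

No

Step 1: the window is 7–22 days after Jan 13, 2012 (when the board resolution is passed), so Jan 20, 2012 through Feb 4, 2012; Jan 22, 2012 falls inside that range.
Step 2: the window is 15–24 days after Jan 22, 2012 (when the draft resolution is circulated), so Feb 6, 2012 through Feb 15, 2012; done Feb 14, 2012 — within the window.
Step 3: 45 days after Feb 14, 2012 (when notice of the special meeting is given) is Mar 30, 2012; done Mar 29, 2012 — timely.
Step 4: the window is 23–49 days after Mar 29, 2012 (when the information statement is filed), so Apr 21, 2012 through May 17, 2012; done Apr 9, 2012 — 12 days before the window opened.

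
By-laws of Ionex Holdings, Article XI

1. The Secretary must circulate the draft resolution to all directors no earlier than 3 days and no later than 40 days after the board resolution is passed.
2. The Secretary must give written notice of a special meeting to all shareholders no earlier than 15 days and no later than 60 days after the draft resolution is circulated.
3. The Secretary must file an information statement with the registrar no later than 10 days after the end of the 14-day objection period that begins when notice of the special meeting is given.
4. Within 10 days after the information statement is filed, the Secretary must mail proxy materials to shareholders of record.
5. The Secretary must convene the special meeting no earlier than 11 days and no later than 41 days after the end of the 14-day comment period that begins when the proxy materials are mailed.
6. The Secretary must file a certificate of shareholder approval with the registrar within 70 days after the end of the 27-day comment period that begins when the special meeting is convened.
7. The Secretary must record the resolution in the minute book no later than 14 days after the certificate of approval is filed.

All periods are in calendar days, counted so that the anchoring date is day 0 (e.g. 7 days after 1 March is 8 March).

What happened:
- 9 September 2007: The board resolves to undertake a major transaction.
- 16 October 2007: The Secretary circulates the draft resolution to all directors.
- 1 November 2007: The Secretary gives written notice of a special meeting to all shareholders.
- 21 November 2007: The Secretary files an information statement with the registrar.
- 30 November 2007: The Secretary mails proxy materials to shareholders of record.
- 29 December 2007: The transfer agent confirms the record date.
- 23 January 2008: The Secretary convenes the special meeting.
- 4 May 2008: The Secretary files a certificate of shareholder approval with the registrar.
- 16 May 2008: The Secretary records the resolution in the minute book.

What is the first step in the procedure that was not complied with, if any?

Step 6

(1) the permitted window runs from 9 September 2007 + 3 = 12 September 2007 to 9 September 2007 + 40 = 19 October 2007; done 16 October 2007 — within the window.
(2) the permitted window runs from 16 October 2007 + 15 = 31 October 2007 to 16 October 2007 + 60 = 15 December 2007; 1 November 2007 falls inside that range.
(3) due by 15 November 2007 + 10 days = 25 November 2007; 21 November 2007 is within that limit.
(4) due by 21 November 2007 + 10 days = 1 December 2007; 30 November 2007 is within that limit.
(5) the permitted window runs from 14 December 2007 + 11 = 25 December 2007 to 14 December 2007 + 41 = 24 January 2008; 23 January 2008 falls inside that range.
(6) due by 19 February 2008 + 70 days = 29 April 2008; not done until 4 May 2008, 5 days after the deadline.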